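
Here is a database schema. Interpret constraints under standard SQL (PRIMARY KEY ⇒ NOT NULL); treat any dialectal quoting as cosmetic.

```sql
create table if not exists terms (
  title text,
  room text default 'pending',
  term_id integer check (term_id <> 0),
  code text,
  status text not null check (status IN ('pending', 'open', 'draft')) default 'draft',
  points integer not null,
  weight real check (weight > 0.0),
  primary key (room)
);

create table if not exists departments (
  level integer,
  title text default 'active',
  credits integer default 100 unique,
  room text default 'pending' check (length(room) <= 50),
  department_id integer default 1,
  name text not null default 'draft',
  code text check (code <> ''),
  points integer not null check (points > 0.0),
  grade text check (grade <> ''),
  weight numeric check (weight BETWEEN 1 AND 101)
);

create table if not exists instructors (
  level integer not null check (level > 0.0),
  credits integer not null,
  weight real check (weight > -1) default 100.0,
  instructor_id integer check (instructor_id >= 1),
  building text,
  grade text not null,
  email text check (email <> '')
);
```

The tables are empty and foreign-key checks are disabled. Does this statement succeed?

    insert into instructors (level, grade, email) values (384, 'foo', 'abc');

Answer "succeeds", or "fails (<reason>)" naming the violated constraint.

fails (NOT NULL on credits)

credits is omitted from the column list and has no DEFAULT, so it would receive NULL.
But credits is declared NOT NULL.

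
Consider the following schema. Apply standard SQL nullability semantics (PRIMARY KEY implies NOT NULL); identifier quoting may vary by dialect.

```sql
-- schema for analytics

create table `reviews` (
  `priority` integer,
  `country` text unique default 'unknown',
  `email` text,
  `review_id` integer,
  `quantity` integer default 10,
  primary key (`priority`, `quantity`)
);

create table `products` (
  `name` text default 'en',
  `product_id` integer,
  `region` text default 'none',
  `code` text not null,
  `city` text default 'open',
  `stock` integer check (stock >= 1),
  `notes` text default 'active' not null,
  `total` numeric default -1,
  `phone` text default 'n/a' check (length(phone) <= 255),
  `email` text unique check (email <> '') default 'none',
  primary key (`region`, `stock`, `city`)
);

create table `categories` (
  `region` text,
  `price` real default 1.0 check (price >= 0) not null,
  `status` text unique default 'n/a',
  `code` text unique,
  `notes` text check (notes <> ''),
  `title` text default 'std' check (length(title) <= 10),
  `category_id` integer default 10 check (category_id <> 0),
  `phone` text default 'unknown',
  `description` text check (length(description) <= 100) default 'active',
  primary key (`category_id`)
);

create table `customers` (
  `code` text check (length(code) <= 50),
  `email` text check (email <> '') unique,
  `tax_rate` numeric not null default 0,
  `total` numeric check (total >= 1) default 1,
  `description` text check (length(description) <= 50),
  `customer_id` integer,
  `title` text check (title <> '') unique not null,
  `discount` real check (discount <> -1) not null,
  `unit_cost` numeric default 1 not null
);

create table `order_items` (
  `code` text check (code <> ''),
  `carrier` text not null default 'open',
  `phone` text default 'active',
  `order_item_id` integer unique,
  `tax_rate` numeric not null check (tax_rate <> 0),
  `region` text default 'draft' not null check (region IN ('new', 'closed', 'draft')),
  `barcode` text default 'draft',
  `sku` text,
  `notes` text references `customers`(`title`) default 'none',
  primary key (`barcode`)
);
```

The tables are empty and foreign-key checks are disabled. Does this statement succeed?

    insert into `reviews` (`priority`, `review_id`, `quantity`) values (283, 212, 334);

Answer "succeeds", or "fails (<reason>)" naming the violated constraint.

succeeds

NOT NULL columns: priority is supplied; quantity is supplied.
No constraint is violated.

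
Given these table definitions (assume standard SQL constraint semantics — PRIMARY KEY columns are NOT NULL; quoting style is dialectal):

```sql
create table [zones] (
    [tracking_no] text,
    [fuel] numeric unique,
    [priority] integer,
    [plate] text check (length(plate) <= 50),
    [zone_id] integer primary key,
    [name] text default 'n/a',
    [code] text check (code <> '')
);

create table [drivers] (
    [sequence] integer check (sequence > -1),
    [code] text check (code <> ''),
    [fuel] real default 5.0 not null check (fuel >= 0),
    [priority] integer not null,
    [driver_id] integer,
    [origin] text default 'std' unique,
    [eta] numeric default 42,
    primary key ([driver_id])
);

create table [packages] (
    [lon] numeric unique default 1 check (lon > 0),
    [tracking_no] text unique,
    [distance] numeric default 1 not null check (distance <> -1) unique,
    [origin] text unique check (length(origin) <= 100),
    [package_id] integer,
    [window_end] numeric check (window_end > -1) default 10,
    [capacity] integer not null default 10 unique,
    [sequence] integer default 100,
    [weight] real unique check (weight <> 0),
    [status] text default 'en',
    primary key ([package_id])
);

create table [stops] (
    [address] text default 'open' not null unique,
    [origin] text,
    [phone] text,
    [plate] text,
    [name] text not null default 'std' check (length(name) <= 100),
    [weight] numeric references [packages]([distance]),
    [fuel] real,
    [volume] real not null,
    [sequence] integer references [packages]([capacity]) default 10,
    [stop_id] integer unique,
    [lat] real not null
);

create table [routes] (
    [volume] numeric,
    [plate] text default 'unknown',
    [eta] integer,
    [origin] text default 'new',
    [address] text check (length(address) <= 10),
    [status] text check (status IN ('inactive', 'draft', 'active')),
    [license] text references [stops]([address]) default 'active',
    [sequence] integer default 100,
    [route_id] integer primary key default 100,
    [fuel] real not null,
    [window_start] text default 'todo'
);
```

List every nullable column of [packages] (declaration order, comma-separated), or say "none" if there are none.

- lon: CHECK does not forbid NULL (a CHECK constraint passes when its expression is NULL) → nullable.
- tracking_no: UNIQUE does not imply NOT NULL → nullable.
- distance: declared NOT NULL → not nullable.
- origin: CHECK does not forbid NULL (a CHECK constraint passes when its expression is NULL) → nullable.
- package_id: part of the PRIMARY KEY, which implies NOT NULL → not nullable.
- window_end: CHECK does not forbid NULL (a CHECK constraint passes when its expression is NULL) → nullable.
- capacity: declared NOT NULL → not nullable.
- sequence: DEFAULT only fills an omitted column; an explicit NULL is still allowed → nullable.
- weight: CHECK does not forbid NULL (a CHECK constraint passes when its expression is NULL) → nullable.
- status: DEFAULT only fills an omitted column; an explicit NULL is still allowed → nullable.

lon, tracking_no, origin, window_end, sequence, weight, status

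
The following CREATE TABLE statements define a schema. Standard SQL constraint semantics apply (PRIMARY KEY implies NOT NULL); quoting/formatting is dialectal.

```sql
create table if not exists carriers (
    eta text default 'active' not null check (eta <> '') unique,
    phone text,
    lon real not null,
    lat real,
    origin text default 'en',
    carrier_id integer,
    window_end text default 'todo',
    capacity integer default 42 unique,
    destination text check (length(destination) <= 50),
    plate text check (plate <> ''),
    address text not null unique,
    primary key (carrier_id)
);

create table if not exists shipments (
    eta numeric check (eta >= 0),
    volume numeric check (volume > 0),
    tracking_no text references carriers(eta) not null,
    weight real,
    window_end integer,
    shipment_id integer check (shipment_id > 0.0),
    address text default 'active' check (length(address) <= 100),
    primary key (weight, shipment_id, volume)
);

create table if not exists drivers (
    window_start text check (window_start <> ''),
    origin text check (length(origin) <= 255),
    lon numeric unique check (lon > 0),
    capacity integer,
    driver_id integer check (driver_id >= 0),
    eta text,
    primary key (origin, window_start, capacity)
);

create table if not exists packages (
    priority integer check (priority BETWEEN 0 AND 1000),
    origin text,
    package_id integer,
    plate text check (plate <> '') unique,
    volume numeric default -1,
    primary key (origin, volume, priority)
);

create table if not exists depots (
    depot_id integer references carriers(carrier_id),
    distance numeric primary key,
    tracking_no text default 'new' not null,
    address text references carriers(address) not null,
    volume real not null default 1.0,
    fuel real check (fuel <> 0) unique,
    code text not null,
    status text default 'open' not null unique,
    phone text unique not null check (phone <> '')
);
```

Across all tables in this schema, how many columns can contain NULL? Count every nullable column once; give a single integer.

17

carriers: 7 nullable (phone, lat, origin, window_end, capacity, destination, plate — PK (carrier_id) and explicit NOT NULL columns excluded).
shipments: 3 nullable (eta, window_end, address — PK (weight, shipment_id, volume) and explicit NOT NULL columns excluded).
drivers: 3 nullable (lon, driver_id, eta — PK (origin, window_start, capacity) and explicit NOT NULL columns excluded).
packages: 2 nullable (package_id, plate — PK (origin, volume, priority) and explicit NOT NULL columns excluded).
depots: 2 nullable (depot_id, fuel — PK (distance) and explicit NOT NULL columns excluded).
Total: 7 + 3 + 3 + 2 + 2 = 17.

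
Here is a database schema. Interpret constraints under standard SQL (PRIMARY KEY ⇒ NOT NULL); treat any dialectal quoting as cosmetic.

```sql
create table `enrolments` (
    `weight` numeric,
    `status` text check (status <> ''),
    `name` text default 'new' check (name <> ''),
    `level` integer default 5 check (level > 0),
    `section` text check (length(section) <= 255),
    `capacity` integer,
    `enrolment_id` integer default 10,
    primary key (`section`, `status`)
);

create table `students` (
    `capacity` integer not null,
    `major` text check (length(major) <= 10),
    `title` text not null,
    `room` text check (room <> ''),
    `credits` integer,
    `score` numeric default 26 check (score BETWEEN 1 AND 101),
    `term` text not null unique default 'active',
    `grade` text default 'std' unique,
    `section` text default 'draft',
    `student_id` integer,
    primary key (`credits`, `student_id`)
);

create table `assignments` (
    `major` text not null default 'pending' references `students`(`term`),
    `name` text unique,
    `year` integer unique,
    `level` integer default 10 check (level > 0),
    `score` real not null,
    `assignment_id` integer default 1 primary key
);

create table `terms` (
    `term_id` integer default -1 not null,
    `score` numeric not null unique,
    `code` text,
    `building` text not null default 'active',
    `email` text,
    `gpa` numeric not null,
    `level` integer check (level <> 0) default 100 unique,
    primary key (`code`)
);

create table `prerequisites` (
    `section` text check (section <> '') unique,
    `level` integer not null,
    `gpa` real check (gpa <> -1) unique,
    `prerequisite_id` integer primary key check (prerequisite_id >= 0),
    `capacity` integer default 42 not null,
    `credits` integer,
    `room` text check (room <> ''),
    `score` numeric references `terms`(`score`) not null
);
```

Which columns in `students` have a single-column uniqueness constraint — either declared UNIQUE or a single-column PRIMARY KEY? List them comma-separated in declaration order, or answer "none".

term, grade

- capacity: no UNIQUE or single-column PK constraint.
- major: no UNIQUE or single-column PK constraint.
- title: no UNIQUE or single-column PK constraint.
- room: no UNIQUE or single-column PK constraint.
- credits: part of a composite PRIMARY KEY — only the tuple is unique, not this column on its own.
- score: no UNIQUE or single-column PK constraint.
- term: declared UNIQUE → unique.
- grade: declared UNIQUE → unique.
- section: no UNIQUE or single-column PK constraint.
- student_id: part of a composite PRIMARY KEY — only the tuple is unique, not this column on its own.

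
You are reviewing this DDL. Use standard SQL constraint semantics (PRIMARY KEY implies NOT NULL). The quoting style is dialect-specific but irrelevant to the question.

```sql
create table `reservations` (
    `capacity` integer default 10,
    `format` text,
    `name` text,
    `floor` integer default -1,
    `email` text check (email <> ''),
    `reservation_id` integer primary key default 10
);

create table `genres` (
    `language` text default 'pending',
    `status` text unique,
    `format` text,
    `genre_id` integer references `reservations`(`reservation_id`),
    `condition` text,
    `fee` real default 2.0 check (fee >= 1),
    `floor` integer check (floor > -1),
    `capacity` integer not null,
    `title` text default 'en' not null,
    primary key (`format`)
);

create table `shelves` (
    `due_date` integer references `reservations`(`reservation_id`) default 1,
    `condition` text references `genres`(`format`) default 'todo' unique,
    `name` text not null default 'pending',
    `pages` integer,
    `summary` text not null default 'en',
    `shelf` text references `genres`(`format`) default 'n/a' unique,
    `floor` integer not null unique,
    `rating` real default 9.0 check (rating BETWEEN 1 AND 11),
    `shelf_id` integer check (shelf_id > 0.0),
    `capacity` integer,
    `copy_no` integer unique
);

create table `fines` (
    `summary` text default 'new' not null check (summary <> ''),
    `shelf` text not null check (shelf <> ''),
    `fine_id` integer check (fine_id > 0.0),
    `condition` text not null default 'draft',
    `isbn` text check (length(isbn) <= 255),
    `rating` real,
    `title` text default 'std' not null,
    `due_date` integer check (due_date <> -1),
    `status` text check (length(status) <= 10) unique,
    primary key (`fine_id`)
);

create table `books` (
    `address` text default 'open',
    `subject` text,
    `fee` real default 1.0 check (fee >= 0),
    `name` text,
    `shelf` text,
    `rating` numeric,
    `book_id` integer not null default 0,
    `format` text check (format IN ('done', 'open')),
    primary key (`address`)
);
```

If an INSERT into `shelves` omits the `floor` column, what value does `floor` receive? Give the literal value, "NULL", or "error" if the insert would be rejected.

floor has no DEFAULT clause.
Omitting it would insert NULL, but it is declared NOT NULL, so the INSERT fails.

error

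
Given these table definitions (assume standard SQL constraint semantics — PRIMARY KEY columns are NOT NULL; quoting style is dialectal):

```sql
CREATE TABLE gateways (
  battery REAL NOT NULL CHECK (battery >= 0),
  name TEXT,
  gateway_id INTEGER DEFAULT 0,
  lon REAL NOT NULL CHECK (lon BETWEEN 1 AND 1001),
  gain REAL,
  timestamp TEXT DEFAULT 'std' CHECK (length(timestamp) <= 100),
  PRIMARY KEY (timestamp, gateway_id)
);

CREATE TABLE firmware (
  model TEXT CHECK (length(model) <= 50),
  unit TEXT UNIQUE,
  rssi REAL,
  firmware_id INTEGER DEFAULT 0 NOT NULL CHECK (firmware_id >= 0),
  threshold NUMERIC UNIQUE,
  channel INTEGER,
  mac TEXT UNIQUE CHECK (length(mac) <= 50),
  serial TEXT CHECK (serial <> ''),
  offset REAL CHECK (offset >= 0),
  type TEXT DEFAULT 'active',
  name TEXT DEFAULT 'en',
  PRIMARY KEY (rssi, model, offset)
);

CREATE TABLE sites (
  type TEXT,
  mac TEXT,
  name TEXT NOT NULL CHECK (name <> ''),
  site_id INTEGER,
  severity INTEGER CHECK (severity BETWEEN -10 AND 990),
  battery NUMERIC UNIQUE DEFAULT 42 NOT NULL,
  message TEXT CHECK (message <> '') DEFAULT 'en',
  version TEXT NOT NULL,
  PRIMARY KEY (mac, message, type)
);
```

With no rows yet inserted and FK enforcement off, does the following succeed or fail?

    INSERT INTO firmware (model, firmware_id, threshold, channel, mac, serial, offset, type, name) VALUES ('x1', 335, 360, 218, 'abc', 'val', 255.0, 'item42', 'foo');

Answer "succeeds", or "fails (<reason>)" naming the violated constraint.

rssi is omitted from the column list and has no DEFAULT, so it would receive NULL.
But rssi is part of the PRIMARY KEY (implied NOT NULL).

fails (NOT NULL on rssi)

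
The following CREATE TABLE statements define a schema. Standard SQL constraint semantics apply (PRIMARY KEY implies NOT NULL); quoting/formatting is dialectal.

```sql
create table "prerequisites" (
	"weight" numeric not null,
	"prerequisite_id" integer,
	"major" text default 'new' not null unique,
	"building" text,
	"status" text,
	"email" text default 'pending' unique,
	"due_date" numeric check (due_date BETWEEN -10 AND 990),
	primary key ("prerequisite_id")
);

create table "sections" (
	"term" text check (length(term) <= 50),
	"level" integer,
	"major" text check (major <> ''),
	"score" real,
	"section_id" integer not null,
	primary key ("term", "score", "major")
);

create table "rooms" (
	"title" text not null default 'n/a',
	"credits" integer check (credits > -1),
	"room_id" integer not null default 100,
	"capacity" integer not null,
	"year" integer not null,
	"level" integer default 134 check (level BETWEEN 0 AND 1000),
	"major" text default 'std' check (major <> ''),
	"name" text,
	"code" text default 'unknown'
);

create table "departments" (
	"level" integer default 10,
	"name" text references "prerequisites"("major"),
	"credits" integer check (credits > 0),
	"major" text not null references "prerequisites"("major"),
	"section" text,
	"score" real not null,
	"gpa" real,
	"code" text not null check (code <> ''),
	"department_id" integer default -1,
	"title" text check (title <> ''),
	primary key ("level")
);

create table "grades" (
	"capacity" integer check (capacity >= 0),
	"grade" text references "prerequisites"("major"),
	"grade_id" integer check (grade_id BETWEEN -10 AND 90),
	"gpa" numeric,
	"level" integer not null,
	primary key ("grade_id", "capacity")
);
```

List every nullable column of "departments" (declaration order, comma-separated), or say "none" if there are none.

- level: part of the PRIMARY KEY, which implies NOT NULL → not nullable.
- name: a foreign key column may be NULL unless separately constrained → nullable.
- credits: CHECK does not forbid NULL (a CHECK constraint passes when its expression is NULL) → nullable.
- major: declared NOT NULL → not nullable.
- section: no NOT NULL constraint applies → nullable.
- score: declared NOT NULL → not nullable.
- gpa: no NOT NULL constraint applies → nullable.
- code: declared NOT NULL → not nullable.
- department_id: DEFAULT only fills an omitted column; an explicit NULL is still allowed → nullable.
- title: CHECK does not forbid NULL (a CHECK constraint passes when its expression is NULL) → nullable.

name, credits, section, gpa, department_id, title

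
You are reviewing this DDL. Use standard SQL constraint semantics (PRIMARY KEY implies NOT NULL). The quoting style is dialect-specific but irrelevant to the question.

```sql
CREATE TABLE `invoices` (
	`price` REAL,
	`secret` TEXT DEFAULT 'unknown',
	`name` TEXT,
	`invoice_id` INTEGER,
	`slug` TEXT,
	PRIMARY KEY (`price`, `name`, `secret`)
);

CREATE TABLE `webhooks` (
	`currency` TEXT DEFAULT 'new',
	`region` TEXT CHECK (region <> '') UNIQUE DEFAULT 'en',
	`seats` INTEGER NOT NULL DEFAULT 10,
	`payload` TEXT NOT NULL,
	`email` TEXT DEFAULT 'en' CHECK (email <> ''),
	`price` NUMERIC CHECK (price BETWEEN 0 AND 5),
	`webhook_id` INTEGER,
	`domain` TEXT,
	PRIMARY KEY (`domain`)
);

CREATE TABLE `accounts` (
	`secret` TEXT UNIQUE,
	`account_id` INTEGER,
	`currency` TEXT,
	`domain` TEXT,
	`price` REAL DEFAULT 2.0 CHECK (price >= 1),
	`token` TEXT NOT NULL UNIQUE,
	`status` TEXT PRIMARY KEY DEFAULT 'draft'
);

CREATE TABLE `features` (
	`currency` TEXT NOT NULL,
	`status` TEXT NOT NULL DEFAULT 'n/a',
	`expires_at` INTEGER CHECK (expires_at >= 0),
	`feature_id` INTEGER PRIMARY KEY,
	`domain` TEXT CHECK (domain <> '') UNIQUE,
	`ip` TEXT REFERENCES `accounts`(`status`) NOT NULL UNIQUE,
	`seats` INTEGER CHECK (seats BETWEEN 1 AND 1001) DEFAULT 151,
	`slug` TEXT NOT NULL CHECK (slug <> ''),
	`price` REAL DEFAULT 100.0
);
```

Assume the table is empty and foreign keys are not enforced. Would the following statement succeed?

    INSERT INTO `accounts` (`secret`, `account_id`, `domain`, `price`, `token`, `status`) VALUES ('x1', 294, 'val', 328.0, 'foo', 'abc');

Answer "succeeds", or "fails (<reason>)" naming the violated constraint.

NOT NULL columns: status is supplied; token is supplied.
CHECK constraints: 328.0 satisfies (price >= 1).
No constraint is violated.

succeeds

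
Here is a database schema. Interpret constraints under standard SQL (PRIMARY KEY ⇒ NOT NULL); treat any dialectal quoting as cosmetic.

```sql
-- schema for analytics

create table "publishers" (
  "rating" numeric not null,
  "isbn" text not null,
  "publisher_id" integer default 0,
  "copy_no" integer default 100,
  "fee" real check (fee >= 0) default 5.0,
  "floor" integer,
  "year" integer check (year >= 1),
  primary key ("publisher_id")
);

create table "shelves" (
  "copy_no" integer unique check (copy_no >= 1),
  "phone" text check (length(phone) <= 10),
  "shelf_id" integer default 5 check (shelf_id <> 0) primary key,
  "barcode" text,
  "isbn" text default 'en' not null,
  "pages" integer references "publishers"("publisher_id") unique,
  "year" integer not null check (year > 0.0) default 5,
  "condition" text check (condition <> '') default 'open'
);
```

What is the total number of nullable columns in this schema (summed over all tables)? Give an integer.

publishers: 4 nullable (copy_no, fee, floor, year — PK (publisher_id) and explicit NOT NULL columns excluded).
shelves: 5 nullable (copy_no, phone, barcode, pages, condition — PK (shelf_id) and explicit NOT NULL columns excluded).
Total: 4 + 5 = 9.

9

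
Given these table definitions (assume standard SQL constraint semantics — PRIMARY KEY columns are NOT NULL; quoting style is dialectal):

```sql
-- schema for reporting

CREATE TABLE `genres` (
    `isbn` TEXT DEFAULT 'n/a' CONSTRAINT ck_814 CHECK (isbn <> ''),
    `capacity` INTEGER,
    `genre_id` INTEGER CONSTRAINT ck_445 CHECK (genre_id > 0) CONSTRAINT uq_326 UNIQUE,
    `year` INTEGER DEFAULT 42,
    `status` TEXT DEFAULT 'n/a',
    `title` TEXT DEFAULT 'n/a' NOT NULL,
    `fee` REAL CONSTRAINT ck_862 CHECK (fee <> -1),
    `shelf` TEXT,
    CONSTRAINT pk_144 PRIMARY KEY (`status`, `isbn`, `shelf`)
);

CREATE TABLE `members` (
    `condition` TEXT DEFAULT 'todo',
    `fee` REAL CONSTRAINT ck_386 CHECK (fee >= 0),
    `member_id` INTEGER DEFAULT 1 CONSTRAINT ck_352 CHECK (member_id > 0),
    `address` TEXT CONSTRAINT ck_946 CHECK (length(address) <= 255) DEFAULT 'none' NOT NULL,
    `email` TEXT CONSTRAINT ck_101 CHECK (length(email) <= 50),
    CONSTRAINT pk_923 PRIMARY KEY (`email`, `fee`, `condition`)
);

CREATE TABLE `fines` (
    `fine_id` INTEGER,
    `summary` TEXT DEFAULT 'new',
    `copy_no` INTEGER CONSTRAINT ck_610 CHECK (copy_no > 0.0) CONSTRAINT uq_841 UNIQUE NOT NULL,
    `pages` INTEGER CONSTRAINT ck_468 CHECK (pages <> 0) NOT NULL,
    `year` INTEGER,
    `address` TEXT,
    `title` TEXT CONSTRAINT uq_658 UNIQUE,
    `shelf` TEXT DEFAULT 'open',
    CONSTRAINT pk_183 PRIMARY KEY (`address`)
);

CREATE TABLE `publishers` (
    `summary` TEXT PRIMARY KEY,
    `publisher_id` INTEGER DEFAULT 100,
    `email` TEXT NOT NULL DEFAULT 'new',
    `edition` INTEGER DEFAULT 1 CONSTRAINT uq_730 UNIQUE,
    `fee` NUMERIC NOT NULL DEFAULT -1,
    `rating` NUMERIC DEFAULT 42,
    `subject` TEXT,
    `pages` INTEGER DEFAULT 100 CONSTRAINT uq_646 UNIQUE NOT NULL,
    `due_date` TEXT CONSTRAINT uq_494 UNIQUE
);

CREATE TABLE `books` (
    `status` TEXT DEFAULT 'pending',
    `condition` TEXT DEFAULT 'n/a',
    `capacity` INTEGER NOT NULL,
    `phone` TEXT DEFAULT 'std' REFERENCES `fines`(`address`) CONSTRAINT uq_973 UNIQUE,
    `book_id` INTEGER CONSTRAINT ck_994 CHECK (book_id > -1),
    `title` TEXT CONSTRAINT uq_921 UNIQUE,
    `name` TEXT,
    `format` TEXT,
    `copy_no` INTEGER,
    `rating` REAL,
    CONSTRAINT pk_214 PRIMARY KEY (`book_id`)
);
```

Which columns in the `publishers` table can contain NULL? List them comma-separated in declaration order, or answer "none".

- summary: part of the PRIMARY KEY, which implies NOT NULL → not nullable.
- publisher_id: DEFAULT only fills an omitted column; an explicit NULL is still allowed → nullable.
- email: declared NOT NULL → not nullable.
- edition: UNIQUE does not imply NOT NULL → nullable.
- fee: declared NOT NULL → not nullable.
- rating: DEFAULT only fills an omitted column; an explicit NULL is still allowed → nullable.
- subject: no NOT NULL constraint applies → nullable.
- pages: declared NOT NULL → not nullable.
- due_date: UNIQUE does not imply NOT NULL → nullable.

publisher_id, edition, rating, subject, due_date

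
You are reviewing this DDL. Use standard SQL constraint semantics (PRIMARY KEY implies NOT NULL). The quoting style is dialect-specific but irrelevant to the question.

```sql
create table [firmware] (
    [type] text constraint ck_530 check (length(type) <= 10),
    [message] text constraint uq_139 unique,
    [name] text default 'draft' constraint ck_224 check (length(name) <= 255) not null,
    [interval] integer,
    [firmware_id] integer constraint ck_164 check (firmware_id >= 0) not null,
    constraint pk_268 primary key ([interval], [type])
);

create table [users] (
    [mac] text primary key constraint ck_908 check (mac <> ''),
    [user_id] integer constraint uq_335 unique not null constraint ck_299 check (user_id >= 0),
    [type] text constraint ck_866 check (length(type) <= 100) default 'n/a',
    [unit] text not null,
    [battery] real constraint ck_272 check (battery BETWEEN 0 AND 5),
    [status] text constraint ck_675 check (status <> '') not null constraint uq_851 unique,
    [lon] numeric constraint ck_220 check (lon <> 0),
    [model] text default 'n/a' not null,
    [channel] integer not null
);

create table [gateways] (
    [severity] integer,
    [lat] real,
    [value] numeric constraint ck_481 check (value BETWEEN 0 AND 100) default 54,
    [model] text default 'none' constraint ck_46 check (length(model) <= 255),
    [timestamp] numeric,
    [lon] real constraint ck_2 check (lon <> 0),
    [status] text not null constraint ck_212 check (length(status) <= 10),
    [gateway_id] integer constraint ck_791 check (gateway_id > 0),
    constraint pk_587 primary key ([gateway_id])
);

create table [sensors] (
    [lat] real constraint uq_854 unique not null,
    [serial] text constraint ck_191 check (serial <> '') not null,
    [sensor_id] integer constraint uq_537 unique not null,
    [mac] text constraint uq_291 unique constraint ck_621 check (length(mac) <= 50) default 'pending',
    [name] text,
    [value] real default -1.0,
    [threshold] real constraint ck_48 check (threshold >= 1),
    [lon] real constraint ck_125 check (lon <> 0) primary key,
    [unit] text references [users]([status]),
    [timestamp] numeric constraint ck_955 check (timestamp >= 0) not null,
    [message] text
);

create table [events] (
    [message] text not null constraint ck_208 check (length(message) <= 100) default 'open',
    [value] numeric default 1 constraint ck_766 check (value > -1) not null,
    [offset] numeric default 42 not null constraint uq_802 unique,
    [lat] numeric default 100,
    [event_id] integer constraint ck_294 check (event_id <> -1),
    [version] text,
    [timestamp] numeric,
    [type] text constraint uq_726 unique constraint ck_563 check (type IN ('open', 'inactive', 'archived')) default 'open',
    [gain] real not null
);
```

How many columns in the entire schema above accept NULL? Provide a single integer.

21

firmware: 1 nullable (message — PK (interval, type) and explicit NOT NULL columns excluded).
users: 3 nullable (type, battery, lon — PK (mac) and explicit NOT NULL columns excluded).
gateways: 6 nullable (severity, lat, value, model, timestamp, lon — PK (gateway_id) and explicit NOT NULL columns excluded).
sensors: 6 nullable (mac, name, value, threshold, unit, message — PK (lon) and explicit NOT NULL columns excluded).
events: 5 nullable (lat, event_id, version, timestamp, type — PK none and explicit NOT NULL columns excluded).
Total: 1 + 3 + 6 + 6 + 5 = 21.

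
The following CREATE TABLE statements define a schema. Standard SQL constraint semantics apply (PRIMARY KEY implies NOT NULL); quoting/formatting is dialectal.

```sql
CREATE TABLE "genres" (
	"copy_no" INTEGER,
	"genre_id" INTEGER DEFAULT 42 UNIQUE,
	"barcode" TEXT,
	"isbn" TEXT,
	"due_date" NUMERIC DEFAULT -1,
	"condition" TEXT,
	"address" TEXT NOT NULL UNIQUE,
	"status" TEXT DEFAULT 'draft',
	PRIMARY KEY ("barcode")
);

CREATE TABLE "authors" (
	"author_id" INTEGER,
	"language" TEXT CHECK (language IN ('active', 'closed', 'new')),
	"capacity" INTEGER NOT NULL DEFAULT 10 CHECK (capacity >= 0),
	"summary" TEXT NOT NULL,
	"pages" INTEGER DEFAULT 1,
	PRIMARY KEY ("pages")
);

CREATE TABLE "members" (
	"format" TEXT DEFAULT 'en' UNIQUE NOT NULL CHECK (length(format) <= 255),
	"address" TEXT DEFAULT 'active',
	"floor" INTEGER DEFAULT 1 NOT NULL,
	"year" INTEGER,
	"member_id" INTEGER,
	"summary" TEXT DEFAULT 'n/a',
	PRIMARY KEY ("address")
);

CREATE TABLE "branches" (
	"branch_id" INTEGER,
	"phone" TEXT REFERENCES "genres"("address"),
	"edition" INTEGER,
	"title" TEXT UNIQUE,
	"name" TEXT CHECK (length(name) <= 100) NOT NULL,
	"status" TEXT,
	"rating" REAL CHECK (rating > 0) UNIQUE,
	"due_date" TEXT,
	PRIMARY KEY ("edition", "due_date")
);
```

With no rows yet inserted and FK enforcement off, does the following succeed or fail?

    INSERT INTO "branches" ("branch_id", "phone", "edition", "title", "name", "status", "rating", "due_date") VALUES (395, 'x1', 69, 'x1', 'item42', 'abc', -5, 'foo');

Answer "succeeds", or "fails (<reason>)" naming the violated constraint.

fails (CHECK on rating)

The value -5 for rating violates CHECK (rating > 0).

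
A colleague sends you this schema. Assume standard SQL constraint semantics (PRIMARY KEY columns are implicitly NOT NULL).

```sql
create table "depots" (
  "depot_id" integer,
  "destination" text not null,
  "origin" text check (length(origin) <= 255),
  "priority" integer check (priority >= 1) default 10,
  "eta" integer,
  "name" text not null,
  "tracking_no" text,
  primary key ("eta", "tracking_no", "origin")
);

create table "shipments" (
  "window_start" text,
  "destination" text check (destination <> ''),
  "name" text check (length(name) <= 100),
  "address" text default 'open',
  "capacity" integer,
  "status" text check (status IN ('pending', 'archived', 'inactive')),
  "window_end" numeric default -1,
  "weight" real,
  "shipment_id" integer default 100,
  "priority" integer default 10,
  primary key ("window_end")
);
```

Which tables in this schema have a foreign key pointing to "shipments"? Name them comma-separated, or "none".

none

No REFERENCES clause anywhere in the schema names shipments.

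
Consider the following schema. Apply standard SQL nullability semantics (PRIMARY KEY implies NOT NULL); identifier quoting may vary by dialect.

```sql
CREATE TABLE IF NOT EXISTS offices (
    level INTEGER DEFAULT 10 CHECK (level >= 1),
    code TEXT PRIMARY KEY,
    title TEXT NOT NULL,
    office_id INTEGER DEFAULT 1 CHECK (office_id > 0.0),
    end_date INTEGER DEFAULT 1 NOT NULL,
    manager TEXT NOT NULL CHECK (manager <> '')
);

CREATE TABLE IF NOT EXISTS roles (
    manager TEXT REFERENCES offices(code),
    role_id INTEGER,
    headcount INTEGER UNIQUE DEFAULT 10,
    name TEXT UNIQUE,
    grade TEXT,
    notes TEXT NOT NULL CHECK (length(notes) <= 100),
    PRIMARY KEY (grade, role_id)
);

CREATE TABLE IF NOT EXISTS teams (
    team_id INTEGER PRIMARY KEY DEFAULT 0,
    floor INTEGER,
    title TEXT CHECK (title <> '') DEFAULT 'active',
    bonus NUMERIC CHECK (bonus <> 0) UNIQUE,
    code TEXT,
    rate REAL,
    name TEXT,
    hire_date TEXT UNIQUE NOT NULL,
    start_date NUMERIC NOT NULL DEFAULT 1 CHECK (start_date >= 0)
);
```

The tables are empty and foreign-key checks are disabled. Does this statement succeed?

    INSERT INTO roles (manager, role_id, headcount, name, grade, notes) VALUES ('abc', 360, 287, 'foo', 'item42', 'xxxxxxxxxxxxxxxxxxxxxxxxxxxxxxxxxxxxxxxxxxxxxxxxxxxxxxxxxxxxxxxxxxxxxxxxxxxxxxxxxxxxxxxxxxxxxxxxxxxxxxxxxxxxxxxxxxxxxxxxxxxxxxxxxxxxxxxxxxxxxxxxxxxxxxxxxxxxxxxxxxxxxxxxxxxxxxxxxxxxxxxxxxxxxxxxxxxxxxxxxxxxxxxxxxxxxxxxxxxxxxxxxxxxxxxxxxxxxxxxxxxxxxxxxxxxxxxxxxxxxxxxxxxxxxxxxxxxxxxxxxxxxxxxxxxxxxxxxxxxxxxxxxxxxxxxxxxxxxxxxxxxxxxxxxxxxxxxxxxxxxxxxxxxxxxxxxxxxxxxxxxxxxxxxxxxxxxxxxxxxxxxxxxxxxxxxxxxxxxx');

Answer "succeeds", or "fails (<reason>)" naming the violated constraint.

The value 'xxxxxxxxxxxxxxxxxxxxxxxxxxxxxxxxxxxxxxxxxxxxxxxxxxxxxxxxxxxxxxxxxxxxxxxxxxxxxxxxxxxxxxxxxxxxxxxxxxxxxxxxxxxxxxxxxxxxxxxxxxxxxxxxxxxxxxxxxxxxxxxxxxxxxxxxxxxxxxxxxxxxxxxxxxxxxxxxxxxxxxxxxxxxxxxxxxxxxxxxxxxxxxxxxxxxxxxxxxxxxxxxxxxxxxxxxxxxxxxxxxxxxxxxxxxxxxxxxxxxxxxxxxxxxxxxxxxxxxxxxxxxxxxxxxxxxxxxxxxxxxxxxxxxxxxxxxxxxxxxxxxxxxxxxxxxxxxxxxxxxxxxxxxxxxxxxxxxxxxxxxxxxxxxxxxxxxxxxxxxxxxxxxxxxxxxxxxxxxxx' for notes violates CHECK (length(notes) <= 100).

fails (CHECK on notes)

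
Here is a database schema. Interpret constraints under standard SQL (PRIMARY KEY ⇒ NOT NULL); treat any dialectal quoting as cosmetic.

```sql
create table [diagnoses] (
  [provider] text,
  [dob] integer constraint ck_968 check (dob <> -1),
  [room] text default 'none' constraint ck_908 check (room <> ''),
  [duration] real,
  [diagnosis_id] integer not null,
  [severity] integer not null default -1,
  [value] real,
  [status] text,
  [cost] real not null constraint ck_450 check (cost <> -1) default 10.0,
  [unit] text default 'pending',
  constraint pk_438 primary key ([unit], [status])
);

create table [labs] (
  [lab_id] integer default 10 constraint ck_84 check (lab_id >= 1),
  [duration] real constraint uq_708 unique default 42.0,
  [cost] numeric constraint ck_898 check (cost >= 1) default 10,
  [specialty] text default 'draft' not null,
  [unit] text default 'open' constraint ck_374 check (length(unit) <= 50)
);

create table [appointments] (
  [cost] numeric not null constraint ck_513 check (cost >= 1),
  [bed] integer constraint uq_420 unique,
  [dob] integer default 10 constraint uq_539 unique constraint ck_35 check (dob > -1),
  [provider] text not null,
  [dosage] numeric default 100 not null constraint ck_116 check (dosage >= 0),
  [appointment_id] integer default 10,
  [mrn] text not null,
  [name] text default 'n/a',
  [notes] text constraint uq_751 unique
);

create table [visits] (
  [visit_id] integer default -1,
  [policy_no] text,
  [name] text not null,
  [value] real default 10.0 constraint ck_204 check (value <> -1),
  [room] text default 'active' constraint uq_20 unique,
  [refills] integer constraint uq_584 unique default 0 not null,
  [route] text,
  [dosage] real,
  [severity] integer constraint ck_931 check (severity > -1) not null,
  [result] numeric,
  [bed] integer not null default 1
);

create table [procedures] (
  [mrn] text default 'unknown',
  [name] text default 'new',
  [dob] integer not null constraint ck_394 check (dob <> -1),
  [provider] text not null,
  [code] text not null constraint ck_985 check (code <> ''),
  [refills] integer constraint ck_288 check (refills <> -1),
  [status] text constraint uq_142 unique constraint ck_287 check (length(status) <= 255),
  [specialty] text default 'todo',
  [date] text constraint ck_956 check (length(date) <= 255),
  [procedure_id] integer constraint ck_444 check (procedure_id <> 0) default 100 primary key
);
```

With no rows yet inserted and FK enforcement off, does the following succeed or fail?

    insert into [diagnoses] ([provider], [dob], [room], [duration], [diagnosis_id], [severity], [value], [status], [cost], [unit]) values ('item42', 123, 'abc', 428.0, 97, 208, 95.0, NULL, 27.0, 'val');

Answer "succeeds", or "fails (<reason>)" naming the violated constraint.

fails (NOT NULL on status)

status is explicitly set to NULL, but status is part of the PRIMARY KEY (implied NOT NULL).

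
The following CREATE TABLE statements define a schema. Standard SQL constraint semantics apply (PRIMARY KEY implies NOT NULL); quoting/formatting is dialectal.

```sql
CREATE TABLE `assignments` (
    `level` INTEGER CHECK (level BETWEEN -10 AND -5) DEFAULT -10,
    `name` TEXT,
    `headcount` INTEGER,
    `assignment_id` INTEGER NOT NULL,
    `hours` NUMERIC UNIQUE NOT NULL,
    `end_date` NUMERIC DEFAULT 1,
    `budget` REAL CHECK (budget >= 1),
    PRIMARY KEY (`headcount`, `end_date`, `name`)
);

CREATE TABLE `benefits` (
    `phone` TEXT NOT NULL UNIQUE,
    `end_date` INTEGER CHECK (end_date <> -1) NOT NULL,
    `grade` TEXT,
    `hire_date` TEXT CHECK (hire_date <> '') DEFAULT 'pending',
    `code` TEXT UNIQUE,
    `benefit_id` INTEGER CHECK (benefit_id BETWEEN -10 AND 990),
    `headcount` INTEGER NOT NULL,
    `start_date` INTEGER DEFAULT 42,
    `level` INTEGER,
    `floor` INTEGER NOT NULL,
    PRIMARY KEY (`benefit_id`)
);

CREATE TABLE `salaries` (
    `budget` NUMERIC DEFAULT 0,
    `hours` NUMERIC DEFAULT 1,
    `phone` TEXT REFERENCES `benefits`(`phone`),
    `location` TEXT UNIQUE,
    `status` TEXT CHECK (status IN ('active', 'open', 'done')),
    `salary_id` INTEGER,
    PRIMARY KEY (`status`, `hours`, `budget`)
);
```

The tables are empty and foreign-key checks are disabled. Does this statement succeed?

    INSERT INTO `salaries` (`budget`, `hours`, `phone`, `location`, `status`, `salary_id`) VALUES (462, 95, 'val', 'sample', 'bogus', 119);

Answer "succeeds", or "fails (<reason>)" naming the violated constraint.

The value 'bogus' for status violates CHECK (status IN ('active', 'open', 'done')).

fails (CHECK on status)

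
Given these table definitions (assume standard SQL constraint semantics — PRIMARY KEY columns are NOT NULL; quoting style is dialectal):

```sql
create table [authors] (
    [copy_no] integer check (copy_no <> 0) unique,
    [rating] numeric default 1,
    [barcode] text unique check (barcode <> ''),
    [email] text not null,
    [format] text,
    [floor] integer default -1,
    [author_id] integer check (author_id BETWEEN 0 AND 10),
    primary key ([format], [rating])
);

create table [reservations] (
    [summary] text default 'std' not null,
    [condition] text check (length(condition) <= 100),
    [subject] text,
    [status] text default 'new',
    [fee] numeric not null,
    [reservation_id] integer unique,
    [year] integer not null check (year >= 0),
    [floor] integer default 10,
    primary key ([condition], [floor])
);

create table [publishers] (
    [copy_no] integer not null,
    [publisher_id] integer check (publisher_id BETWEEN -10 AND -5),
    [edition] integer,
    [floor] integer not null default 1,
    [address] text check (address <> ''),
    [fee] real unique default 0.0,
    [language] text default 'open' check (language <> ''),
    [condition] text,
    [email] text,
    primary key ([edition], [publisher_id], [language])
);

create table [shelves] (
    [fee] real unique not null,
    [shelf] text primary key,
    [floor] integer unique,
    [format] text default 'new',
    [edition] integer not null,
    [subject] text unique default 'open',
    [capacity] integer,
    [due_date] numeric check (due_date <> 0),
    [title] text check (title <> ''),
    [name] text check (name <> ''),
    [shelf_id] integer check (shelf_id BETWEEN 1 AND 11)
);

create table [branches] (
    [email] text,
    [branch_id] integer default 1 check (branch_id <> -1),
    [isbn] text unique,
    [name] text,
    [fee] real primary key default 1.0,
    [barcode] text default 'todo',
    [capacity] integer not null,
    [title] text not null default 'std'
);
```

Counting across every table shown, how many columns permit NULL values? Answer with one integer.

24

authors: 4 nullable (copy_no, barcode, floor, author_id — PK (format, rating) and explicit NOT NULL columns excluded).
reservations: 3 nullable (subject, status, reservation_id — PK (condition, floor) and explicit NOT NULL columns excluded).
publishers: 4 nullable (address, fee, condition, email — PK (edition, publisher_id, language) and explicit NOT NULL columns excluded).
shelves: 8 nullable (floor, format, subject, capacity, due_date, title, name, shelf_id — PK (shelf) and explicit NOT NULL columns excluded).
branches: 5 nullable (email, branch_id, isbn, name, barcode — PK (fee) and explicit NOT NULL columns excluded).
Total: 4 + 3 + 4 + 8 + 5 = 24.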